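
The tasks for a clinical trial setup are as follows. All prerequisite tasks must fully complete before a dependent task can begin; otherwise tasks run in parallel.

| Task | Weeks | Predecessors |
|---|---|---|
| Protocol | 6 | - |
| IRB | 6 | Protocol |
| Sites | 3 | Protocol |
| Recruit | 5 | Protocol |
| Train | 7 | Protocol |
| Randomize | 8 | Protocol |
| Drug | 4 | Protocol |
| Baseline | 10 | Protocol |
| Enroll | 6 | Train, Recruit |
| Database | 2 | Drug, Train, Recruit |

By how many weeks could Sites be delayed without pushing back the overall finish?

10

The longest chain is Protocol→Train→Enroll = 6+7+6 = 19; overall finish 19 weeks.
The longest chain containing Sites totals 9 weeks.
Float = 19 − 9 = 10.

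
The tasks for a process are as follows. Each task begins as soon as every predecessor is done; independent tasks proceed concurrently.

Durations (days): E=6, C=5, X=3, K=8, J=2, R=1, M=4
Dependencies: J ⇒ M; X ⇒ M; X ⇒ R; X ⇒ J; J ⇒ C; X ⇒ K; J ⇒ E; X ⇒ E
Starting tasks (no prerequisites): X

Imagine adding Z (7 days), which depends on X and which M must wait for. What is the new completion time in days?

Originally the schedule takes 11 days.
With Z inserted, M now waits for max(X, J, Z).
New critical path: X→Z→M = 3+7+4 = 14 ⇒ 14 days.

14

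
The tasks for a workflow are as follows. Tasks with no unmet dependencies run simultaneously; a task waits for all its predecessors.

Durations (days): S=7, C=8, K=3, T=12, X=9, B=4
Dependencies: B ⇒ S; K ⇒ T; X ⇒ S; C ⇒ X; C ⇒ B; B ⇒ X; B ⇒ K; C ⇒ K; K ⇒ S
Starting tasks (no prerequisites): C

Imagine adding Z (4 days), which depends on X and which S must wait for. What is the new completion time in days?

Originally the plan takes 28 days.
With Z inserted, S now waits for max(K, B, X, Z).
New critical path: C→B→X→Z→S = 8+4+9+4+7 = 32 ⇒ 32 days.

32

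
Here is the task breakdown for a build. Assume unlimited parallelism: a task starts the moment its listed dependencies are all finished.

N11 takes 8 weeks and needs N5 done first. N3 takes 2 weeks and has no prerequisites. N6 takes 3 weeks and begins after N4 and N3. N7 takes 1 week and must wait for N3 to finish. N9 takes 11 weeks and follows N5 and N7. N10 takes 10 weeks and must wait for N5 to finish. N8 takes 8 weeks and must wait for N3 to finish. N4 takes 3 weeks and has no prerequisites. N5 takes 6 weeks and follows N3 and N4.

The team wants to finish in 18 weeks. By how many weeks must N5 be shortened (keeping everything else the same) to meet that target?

2

Current finish: 20 weeks; target: 18.
N5 is on every critical path, so each week cut from N5 cuts the finish by one (this holds down to a finish of 15).
Need 20 − 18 = 2 weeks off N5 → N5 becomes 4 weeks, finish becomes 18.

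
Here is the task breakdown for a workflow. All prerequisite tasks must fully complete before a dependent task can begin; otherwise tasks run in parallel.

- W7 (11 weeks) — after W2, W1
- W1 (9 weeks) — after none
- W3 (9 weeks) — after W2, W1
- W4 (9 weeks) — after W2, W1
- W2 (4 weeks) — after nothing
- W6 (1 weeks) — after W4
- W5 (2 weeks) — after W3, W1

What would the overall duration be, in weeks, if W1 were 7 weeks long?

As given, the longest chain is W1→W3→W5 = 9+9+2 = 20, so the finish is 20 weeks.
Since W1 is critical, the -2 change carries straight to that chain (now 18 weeks).
No other chain overtakes it, so the finish is 18 weeks.

18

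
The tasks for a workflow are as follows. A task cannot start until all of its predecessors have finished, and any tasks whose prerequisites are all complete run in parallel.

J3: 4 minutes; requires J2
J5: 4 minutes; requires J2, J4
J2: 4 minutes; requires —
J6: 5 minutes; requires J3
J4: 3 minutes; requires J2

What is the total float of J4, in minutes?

J2→J3→J6 = 4+4+5 = 13 sets the makespan at 13 minutes.
The longest chain containing J4 totals 11 minutes.
Slack of J4 = 6 − 4 = 2 minutes.

2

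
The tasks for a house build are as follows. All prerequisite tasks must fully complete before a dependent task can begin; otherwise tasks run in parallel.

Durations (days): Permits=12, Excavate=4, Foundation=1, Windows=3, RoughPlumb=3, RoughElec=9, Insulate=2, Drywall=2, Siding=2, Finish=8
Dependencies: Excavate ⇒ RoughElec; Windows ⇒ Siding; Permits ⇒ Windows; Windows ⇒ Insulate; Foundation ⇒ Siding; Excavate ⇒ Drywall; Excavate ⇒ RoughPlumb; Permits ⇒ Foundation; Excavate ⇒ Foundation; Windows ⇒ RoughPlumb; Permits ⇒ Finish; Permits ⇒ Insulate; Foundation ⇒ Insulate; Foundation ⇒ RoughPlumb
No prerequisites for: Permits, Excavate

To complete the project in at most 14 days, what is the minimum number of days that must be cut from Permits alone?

6

Current finish: 20 days; target: 14.
Permits is on every critical path, so each day cut from Permits cuts the finish by one (this holds down to a finish of 13).
Need 20 − 14 = 6 days off Permits → Permits becomes 6 days, finish becomes 14.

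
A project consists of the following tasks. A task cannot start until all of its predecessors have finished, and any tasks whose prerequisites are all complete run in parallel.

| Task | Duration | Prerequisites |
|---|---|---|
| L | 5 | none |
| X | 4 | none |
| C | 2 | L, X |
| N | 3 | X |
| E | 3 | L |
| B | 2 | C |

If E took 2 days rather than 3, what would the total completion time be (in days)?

The binding path is L→C→B = 5+2+2 = 9; finish at 9 days.
E is off the critical path — its longest chain is 8 days, giving 1 of slack.
That remains the longest chain; total 9 days.

9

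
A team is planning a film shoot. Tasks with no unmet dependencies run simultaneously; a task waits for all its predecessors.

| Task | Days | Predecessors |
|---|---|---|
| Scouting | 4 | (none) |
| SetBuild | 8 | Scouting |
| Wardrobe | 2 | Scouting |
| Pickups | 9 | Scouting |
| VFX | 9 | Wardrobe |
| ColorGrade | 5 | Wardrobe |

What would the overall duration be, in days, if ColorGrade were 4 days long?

15

Actual critical path: Scouting→Wardrobe→VFX = 4+2+9 = 15 ⇒ 15 days.
ColorGrade is off the critical path — its longest chain is 11 days, giving 4 of slack.
No other chain overtakes it, so the finish is 15 days.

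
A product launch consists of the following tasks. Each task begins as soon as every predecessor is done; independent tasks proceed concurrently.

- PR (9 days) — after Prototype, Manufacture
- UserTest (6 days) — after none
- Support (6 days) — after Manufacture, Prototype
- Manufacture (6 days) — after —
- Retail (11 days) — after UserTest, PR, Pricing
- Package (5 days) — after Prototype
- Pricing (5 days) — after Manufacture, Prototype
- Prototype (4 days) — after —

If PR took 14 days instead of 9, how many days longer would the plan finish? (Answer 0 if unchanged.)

As given, the longest chain is Manufacture→PR→Retail = 6+9+11 = 26, so the finish is 26 days.
PR is on the critical path; changing it to 14 makes that path 31 days.
No other chain overtakes it, so the finish is 31 days.
Change in finish: 31 − 26 = +5 days.

5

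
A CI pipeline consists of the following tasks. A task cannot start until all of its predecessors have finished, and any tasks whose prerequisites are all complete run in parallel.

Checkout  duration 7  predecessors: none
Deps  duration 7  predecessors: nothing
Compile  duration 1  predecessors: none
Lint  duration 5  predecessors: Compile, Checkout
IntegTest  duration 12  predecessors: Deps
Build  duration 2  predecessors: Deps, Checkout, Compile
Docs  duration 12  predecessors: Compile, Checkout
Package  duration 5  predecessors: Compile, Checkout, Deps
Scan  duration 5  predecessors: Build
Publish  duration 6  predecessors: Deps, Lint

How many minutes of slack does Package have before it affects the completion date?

Critical path: Checkout→Docs = 7+12 = 19, so the finish is 19 minutes.
Longest path through Package: 12 minutes (earliest finish 12, latest finish 19).
Float = 19 − 12 = 7.

7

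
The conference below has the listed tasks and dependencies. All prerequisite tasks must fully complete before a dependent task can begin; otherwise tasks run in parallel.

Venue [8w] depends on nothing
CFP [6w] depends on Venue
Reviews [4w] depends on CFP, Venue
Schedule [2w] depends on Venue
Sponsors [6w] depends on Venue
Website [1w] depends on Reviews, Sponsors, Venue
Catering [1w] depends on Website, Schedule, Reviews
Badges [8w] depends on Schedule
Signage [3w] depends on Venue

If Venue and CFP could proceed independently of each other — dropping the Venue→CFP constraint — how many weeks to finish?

18

Original critical path: Venue→CFP→Reviews→Website→Catering = 8+6+4+1+1 = 20 ⇒ 20 weeks.
Without Venue→CFP, CFP's earliest start moves from 8 to 0.
The longest chain is now Venue→Schedule→Badges = 8+2+8 = 18, so the conference takes 18 weeks.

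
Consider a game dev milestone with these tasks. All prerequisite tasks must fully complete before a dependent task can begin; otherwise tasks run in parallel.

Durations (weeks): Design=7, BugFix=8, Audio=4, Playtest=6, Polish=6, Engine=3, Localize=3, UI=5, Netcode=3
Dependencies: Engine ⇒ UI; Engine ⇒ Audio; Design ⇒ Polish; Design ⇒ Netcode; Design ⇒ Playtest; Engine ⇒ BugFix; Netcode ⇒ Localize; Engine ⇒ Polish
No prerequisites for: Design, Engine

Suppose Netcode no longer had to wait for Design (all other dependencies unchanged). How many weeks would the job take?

Before: longest chain Design→Netcode→Localize = 7+3+3 = 13, finish 13.
Without Design→Netcode, Netcode's earliest start moves from 7 to 0.
After: Design→Playtest = 7+6 = 13 → 13 weeks.

13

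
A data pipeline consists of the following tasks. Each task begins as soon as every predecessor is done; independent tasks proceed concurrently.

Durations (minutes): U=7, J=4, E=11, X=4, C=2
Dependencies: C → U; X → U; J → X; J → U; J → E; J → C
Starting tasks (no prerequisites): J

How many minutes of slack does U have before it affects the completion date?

0

Critical path: J→X→U = 4+4+7 = 15, so the finish is 15 minutes.
The longest chain containing U totals 15 minutes.
Slack of U = 8 − 8 = 0 minutes.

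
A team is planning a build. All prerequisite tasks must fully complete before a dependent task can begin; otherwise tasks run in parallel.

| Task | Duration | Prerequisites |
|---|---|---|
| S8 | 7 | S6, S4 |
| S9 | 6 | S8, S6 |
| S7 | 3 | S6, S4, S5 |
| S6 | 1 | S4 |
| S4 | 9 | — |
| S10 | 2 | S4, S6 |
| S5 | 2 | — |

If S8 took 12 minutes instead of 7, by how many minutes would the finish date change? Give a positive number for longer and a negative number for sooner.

Critical path before the change: S4→S6→S8→S9 = 9+1+7+6 = 23 giving 23 minutes.
S8 is on the critical path; changing it to 12 makes that path 28 minutes.
That remains the longest chain; total 28 minutes.
Change in finish: 28 − 23 = +5 minutes.

5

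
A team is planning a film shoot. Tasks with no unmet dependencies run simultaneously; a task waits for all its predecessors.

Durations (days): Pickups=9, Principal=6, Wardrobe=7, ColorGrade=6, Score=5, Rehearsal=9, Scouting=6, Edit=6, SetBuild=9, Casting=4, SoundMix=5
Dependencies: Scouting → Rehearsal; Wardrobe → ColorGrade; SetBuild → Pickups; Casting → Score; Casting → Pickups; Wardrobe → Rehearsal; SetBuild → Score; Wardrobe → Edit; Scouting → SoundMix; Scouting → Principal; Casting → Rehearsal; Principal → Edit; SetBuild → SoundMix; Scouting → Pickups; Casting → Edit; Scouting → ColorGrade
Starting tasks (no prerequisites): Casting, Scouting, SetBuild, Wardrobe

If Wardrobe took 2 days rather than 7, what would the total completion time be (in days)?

As given, the longest chain is Scouting→Principal→Edit = 6+6+6 = 18, so the finish is 18 days.
Wardrobe has 2 days of float (longest path through it is 16).
The critical path is still Scouting→Principal→Edit; finish is now 18 days.

18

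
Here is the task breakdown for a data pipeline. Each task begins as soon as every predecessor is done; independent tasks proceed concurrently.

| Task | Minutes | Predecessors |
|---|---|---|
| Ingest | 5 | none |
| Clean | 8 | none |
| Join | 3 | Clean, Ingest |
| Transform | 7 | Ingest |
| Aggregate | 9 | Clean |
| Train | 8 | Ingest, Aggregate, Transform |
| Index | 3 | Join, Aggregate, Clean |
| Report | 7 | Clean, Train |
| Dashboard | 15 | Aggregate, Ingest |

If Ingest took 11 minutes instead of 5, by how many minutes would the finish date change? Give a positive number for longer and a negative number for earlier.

Baseline: Clean→Aggregate→Train→Report = 8+9+8+7 = 32 → 32 minutes.
The longest path through Ingest is only 27 minutes, so Ingest has float 5.
Now Ingest→Transform→Train→Report = 11+7+8+7 = 33 is longest, so the finish becomes 33 minutes.
Change in finish: 33 − 32 = +1 minutes.

1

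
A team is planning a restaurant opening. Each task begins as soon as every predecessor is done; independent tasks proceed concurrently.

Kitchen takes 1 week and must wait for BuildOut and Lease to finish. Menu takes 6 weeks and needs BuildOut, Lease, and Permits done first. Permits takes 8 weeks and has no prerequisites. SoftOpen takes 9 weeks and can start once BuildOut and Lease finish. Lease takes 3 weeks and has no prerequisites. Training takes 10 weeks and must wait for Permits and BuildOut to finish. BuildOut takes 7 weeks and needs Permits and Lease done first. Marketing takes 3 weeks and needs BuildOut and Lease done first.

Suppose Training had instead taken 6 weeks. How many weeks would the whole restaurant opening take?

24

As given, the longest chain is Permits→BuildOut→Training = 8+7+10 = 25, so the finish is 25 weeks.
Training is on the critical path; changing it to 6 makes that path 21 weeks.
The binding chain switches to Permits→BuildOut→SoftOpen = 8+7+9 = 24; finish 24 weeks.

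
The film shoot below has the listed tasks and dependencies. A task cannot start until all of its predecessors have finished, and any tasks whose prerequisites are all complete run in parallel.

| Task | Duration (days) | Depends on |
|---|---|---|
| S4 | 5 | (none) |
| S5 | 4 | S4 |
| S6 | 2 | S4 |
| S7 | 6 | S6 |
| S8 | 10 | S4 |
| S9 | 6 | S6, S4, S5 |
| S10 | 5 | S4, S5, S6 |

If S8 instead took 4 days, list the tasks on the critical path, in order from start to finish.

S4, S5, S9

As given, the longest chain is S4→S8 = 5+10 = 15, so the finish is 15 days.
S8 lies on that path, so at 4 days the path becomes 9 days.
The binding chain switches to S4→S5→S9 = 5+4+6 = 15; finish 15 days.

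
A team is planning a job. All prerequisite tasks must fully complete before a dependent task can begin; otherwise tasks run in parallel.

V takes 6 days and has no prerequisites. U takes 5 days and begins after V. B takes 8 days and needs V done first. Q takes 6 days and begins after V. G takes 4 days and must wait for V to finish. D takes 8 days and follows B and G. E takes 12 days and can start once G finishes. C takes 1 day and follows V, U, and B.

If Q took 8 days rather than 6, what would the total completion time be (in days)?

The binding path is V→B→D = 6+8+8 = 22; finish at 22 days.
The longest path through Q is only 12 days, so Q has float 10.
That remains the longest chain; total 22 days.

22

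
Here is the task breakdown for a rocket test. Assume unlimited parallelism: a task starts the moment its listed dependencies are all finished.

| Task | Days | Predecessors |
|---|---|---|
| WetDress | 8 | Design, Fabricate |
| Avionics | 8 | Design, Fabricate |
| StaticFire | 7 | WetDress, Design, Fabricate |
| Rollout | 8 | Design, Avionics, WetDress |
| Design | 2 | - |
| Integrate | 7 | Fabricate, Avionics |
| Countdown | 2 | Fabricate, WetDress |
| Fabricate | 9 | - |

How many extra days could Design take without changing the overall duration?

7

Critical path: Fabricate→Avionics→Rollout = 9+8+8 = 25, so the finish is 25 days.
The longest chain containing Design totals 18 days.
Float = 25 − 18 = 7.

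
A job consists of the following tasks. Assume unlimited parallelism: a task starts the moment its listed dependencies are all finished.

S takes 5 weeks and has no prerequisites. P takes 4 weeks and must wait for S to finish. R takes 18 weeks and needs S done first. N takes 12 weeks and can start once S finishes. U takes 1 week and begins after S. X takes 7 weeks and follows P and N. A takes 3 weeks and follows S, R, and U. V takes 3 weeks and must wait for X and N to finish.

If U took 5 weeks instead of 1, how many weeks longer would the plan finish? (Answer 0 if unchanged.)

0

The binding path is S→N→X→V = 5+12+7+3 = 27; finish at 27 weeks.
U has 18 weeks of float (longest path through it is 9).
No other chain overtakes it, so the finish is 27 weeks.
Change in finish: 27 − 27 = +0 weeks.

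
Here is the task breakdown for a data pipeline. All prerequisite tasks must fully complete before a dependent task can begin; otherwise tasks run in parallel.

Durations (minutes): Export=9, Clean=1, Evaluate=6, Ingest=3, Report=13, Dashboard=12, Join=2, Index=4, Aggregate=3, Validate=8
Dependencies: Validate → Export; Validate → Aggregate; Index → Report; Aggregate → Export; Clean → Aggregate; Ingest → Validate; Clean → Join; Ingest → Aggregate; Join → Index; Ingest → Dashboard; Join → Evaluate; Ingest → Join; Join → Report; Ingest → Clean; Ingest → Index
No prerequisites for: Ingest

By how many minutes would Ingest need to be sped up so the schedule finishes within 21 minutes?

2

Current finish: 23 minutes; target: 21.
Ingest is on every critical path, so each minute cut from Ingest cuts the finish by one (this holds down to a finish of 21).
Need 23 − 21 = 2 minutes off Ingest → Ingest becomes 1 minute, finish becomes 21.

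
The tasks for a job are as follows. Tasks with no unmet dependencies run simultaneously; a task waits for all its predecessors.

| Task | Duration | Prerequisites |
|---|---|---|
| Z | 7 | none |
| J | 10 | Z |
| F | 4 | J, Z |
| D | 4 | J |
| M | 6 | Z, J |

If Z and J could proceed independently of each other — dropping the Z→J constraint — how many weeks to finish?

16

With the dependency in place, Z→J→M = 7+10+6 = 23 sets the finish at 23 weeks.
Without Z→J, J's earliest start moves from 7 to 0.
After: J→M = 10+6 = 16 → 16 weeks.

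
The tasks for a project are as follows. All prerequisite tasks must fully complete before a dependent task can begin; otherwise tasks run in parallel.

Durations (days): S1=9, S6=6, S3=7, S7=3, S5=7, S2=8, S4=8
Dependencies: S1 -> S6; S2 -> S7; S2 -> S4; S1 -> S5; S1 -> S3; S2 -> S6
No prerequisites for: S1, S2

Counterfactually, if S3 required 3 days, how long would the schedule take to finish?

As given, the longest chain is S1→S3 = 9+7 = 16, so the finish is 16 days.
Since S3 is critical, the -4 change carries straight to that chain (now 12 days).
Now S1→S5 = 9+7 = 16 is longest, so the finish becomes 16 days.

16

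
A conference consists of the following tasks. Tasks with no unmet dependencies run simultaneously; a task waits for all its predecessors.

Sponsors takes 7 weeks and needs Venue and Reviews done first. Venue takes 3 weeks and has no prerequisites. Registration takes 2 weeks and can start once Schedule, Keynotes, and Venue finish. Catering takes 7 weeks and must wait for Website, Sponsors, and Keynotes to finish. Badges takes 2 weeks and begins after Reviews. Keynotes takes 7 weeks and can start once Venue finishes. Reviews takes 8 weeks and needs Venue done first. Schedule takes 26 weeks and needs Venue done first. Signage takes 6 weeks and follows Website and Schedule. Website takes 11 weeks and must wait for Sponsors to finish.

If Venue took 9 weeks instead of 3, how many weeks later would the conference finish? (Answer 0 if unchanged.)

Actual critical path: Venue→Reviews→Sponsors→Website→Catering = 3+8+7+11+7 = 36 ⇒ 36 weeks.
Venue is on the critical path; changing it to 9 makes that path 42 weeks.
No other chain overtakes it, so the finish is 42 weeks.
Change in finish: 42 − 36 = +6 weeks.

6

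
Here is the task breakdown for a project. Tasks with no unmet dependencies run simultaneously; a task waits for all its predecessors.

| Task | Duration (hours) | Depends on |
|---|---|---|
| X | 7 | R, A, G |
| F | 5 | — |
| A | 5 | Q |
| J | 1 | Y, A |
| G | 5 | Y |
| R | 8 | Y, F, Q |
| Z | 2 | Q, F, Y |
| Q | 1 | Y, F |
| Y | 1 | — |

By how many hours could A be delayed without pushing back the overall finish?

Critical path: F→Q→R→X = 5+1+8+7 = 21, so the finish is 21 hours.
The longest chain containing A totals 18 hours.
Slack of A = 9 − 6 = 3 hours.

3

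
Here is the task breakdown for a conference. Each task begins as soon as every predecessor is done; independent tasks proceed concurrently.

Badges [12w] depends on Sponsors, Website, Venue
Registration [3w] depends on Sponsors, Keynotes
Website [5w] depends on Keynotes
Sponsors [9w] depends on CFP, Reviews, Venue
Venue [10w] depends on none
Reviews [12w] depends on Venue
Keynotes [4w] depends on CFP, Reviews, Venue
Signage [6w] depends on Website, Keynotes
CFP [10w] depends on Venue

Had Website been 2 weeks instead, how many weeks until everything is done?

43

Baseline: Venue→Reviews→Keynotes→Website→Badges = 10+12+4+5+12 = 43 → 43 weeks.
Website is on the critical path; changing it to 2 makes that path 40 weeks.
The binding chain switches to Venue→Reviews→Sponsors→Badges = 10+12+9+12 = 43; finish 43 weeks.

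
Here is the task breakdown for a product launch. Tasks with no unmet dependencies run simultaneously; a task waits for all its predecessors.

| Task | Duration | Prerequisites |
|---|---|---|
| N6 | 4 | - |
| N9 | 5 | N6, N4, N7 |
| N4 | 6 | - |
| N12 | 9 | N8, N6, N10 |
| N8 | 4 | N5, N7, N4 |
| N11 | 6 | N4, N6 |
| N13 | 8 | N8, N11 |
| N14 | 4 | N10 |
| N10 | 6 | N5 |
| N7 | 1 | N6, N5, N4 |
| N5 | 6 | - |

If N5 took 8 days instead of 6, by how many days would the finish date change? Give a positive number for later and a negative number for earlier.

Baseline: N5→N10→N12 = 6+6+9 = 21 → 21 days.
N5 lies on that path, so at 8 days the path becomes 23 days.
The critical path is still N5→N10→N12; finish is now 23 days.
Change in finish: 23 − 21 = +2 days.

2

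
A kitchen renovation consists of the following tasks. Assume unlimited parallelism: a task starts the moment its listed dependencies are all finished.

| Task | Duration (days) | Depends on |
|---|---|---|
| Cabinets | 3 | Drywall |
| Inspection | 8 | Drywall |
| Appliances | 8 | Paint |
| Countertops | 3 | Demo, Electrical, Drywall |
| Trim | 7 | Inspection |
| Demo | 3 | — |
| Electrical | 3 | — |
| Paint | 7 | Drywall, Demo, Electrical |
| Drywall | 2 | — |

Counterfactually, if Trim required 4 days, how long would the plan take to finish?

As given, the longest chain is Demo→Paint→Appliances = 3+7+8 = 18, so the finish is 18 days.
The longest path through Trim is only 17 days, so Trim has float 1.
That remains the longest chain; total 18 days.

18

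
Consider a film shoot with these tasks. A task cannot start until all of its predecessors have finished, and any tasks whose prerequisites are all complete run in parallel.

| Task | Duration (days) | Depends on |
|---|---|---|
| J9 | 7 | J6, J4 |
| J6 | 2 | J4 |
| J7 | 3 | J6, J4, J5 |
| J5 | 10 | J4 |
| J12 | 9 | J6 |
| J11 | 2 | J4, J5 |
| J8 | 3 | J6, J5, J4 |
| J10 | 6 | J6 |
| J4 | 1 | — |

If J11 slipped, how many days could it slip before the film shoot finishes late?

1

J4→J5→J7 = 1+10+3 = 14 sets the makespan at 14 days.
Longest path through J11: 13 days (earliest finish 13, latest finish 14).
So J11 can slip 14 − 13 = 1 day.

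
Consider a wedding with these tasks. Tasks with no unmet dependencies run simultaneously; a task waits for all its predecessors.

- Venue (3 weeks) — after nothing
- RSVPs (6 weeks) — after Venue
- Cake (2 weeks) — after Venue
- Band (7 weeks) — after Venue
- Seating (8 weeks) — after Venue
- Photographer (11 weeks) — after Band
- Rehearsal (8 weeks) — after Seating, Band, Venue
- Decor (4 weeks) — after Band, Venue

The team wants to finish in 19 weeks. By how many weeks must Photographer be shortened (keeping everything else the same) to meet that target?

2

Current finish: 21 weeks; target: 19.
Photographer is on every critical path, so each week cut from Photographer cuts the finish by one (this holds down to a finish of 19).
Need 21 − 19 = 2 weeks off Photographer → Photographer becomes 9 weeks, finish becomes 19.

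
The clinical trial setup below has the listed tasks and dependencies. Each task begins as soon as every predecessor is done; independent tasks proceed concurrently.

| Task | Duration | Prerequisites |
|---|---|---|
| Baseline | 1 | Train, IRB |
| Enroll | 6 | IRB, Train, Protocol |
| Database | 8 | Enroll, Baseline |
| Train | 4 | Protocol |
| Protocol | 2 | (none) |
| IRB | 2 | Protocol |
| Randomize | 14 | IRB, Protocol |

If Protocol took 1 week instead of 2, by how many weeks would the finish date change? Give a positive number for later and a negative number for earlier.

Baseline: Protocol→Train→Enroll→Database = 2+4+6+8 = 20 → 20 weeks.
Since Protocol is critical, the -1 change carries straight to that chain (now 19 weeks).
That remains the longest chain; total 19 weeks.
Change in finish: 19 − 20 = -1 weeks.

-1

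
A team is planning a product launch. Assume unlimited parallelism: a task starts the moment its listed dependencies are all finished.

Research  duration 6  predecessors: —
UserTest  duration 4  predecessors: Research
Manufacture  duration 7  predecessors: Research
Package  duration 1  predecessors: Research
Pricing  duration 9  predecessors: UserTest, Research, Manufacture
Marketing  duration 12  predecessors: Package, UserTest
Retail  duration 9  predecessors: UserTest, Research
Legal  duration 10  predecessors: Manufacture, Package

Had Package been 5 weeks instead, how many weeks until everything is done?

23

Actual critical path: Research→Manufacture→Legal = 6+7+10 = 23 ⇒ 23 weeks.
The longest path through Package is only 19 weeks, so Package has float 4.
No other chain overtakes it, so the finish is 23 weeks.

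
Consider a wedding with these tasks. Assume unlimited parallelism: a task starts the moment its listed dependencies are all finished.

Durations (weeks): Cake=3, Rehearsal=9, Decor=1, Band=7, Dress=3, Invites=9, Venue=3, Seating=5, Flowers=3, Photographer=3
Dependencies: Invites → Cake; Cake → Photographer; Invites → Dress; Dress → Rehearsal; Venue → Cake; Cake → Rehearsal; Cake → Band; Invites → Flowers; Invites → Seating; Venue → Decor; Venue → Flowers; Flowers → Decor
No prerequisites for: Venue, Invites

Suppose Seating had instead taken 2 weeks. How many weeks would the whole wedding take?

21

Actual critical path: Invites→Dress→Rehearsal = 9+3+9 = 21 ⇒ 21 weeks.
The longest path through Seating is only 14 weeks, so Seating has float 7.
That remains the longest chain; total 21 weeks.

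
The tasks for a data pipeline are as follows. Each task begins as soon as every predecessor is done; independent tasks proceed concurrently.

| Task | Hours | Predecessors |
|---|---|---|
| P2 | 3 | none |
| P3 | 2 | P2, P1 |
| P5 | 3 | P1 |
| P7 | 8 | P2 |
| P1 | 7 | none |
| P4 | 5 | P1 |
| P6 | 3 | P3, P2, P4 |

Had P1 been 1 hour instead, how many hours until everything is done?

11

Baseline: P1→P4→P6 = 7+5+3 = 15 → 15 hours.
P1 is on the critical path; changing it to 1 makes that path 9 hours.
The binding chain switches to P2→P7 = 3+8 = 11; finish 11 hours.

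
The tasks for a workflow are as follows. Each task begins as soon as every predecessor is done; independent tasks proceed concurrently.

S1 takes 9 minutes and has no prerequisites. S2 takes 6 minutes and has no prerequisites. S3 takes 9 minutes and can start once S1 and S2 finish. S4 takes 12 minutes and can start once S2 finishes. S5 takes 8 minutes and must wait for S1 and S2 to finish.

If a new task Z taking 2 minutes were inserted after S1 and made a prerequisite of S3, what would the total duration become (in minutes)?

20

Originally the project takes 18 minutes.
With Z inserted, S3 now waits for max(S1, S2, Z).
New critical path: S1→Z→S3 = 9+2+9 = 20 ⇒ 20 minutes.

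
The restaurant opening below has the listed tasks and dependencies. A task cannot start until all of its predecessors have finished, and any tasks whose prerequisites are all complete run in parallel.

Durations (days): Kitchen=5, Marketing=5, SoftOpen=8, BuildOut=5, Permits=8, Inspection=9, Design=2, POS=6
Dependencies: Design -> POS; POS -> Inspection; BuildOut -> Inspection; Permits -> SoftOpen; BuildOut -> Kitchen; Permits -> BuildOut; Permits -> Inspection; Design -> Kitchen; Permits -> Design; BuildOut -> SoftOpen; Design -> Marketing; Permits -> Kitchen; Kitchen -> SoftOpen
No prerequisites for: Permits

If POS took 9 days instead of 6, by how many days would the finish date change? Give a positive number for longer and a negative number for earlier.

2

Critical path before the change: Permits→BuildOut→Kitchen→SoftOpen = 8+5+5+8 = 26 giving 26 days.
POS has 1 day of float (longest path through it is 25).
The binding chain switches to Permits→Design→POS→Inspection = 8+2+9+9 = 28; finish 28 days.
Change in finish: 28 − 26 = +2 days.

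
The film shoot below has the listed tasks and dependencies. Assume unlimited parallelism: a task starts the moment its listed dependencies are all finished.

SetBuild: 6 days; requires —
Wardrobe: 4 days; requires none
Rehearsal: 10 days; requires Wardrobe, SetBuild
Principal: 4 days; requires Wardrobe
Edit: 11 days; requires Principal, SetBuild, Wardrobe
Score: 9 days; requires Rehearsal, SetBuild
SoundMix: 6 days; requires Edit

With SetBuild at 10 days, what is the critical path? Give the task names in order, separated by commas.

The binding path is SetBuild→Rehearsal→Score = 6+10+9 = 25; finish at 25 days.
SetBuild is on the critical path; changing it to 10 makes that path 29 days.
No other chain overtakes it, so the finish is 29 days.

SetBuild, Rehearsal, Score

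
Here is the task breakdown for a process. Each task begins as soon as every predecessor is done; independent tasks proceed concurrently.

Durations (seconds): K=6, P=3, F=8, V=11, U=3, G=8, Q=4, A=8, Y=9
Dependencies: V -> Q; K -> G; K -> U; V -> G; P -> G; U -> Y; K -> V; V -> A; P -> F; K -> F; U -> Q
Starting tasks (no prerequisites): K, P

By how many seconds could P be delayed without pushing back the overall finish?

14

The longest chain is K→V→G = 6+11+8 = 25; overall finish 25 seconds.
P finishes as early as 3 and must finish by 17.
So P can slip 17 − 3 = 14 seconds.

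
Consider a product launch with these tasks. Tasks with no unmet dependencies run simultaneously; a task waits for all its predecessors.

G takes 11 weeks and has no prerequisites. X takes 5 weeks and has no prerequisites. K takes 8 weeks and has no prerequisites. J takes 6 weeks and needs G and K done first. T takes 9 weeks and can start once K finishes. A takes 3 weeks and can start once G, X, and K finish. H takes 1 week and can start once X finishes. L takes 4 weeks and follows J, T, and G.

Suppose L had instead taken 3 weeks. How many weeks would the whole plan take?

20

Baseline: G→J→L = 11+6+4 = 21 → 21 weeks.
L lies on that path, so at 3 weeks the path becomes 20 weeks.
No other chain overtakes it, so the finish is 20 weeks.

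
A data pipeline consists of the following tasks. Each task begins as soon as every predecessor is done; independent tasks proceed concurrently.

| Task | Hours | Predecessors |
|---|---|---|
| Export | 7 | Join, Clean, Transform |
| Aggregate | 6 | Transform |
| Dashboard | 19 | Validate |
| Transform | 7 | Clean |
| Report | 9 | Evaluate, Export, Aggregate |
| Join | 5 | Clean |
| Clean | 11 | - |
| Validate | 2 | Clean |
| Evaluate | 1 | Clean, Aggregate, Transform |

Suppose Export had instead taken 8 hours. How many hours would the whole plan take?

35

Actual critical path: Clean→Transform→Export→Report = 11+7+7+9 = 34 ⇒ 34 hours.
Export lies on that path, so at 8 hours the path becomes 35 hours.
The critical path is still Clean→Transform→Export→Report; finish is now 35 hours.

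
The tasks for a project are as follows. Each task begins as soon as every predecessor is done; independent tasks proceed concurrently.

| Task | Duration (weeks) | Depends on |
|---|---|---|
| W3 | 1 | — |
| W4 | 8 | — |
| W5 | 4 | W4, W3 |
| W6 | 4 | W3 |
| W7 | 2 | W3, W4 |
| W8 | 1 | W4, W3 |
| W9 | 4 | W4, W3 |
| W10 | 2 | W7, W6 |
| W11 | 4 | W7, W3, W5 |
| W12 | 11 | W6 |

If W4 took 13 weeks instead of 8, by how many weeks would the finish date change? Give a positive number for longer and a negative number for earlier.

Critical path before the change: W4→W5→W11 = 8+4+4 = 16 giving 16 weeks.
W4 is on the critical path; changing it to 13 makes that path 21 weeks.
That remains the longest chain; total 21 weeks.
Change in finish: 21 − 16 = +5 weeks.

5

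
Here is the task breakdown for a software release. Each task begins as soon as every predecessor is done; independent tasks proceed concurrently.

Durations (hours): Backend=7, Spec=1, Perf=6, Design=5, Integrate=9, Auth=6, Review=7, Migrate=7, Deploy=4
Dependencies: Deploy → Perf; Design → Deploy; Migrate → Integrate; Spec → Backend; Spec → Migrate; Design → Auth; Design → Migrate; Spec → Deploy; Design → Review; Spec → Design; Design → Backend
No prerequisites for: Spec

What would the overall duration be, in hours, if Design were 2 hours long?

19

Critical path before the change: Spec→Design→Migrate→Integrate = 1+5+7+9 = 22 giving 22 hours.
Design is on the critical path; changing it to 2 makes that path 19 hours.
That remains the longest chain; total 19 hours.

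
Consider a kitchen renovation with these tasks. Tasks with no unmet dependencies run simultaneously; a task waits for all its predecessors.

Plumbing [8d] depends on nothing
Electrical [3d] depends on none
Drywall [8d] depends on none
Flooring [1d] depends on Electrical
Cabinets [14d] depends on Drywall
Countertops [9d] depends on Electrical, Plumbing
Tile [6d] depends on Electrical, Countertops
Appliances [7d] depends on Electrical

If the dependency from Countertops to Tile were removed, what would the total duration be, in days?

Before: longest chain Plumbing→Countertops→Tile = 8+9+6 = 23, finish 23.
Without Countertops→Tile, Tile's earliest start moves from 17 to 3.
After: Drywall→Cabinets = 8+14 = 22 → 22 days.

22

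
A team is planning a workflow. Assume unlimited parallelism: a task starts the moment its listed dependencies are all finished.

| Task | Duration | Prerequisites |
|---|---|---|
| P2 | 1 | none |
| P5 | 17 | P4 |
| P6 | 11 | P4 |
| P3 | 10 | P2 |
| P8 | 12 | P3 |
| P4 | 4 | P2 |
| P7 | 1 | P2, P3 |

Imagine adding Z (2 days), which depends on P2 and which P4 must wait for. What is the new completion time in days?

24

Originally the plan takes 23 days.
With Z inserted, P4 now waits for max(P2, Z).
New critical path: P2→Z→P4→P5 = 1+2+4+17 = 24 ⇒ 24 days.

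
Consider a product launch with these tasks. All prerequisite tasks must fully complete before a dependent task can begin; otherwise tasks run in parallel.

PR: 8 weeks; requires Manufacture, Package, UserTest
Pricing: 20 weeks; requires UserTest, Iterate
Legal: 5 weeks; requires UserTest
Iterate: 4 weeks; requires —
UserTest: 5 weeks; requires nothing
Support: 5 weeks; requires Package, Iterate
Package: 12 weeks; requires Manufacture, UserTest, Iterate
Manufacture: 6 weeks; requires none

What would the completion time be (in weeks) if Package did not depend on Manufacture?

25

Original critical path: Manufacture→Package→PR = 6+12+8 = 26 ⇒ 26 weeks.
Without Manufacture→Package, Package's earliest start moves from 6 to 5.
After: UserTest→Package→PR = 5+12+8 = 25 → 25 weeks.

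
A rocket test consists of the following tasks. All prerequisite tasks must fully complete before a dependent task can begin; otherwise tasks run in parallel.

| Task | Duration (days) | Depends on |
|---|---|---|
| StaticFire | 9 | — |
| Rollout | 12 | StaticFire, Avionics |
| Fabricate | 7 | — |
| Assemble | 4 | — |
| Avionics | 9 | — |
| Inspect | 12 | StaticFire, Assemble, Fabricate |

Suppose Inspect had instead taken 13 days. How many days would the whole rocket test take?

22

Actual critical path: StaticFire→Inspect = 9+12 = 21 ⇒ 21 days.
Inspect is on the critical path; changing it to 13 makes that path 22 days.
The critical path is still StaticFire→Inspect; finish is now 22 days.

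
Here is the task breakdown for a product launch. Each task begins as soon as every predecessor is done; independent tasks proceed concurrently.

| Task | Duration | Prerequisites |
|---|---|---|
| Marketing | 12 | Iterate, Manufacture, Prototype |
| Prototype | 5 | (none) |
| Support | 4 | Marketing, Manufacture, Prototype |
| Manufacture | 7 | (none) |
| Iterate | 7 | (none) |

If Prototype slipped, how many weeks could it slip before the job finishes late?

2

Critical path: Iterate→Marketing→Support = 7+12+4 = 23, so the finish is 23 weeks.
Prototype finishes as early as 5 and must finish by 7.
So Prototype can slip 7 − 5 = 2 weeks.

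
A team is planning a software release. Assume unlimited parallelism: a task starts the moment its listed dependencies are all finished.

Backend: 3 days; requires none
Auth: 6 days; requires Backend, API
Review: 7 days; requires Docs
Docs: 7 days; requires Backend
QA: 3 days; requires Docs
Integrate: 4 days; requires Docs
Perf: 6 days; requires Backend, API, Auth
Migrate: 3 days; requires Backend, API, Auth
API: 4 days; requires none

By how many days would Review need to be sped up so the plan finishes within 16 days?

Current finish: 17 days; target: 16.
Review is on every critical path, so each day cut from Review cuts the finish by one (this holds down to a finish of 16).
Need 17 − 16 = 1 day off Review → Review becomes 6 days, finish becomes 16.

1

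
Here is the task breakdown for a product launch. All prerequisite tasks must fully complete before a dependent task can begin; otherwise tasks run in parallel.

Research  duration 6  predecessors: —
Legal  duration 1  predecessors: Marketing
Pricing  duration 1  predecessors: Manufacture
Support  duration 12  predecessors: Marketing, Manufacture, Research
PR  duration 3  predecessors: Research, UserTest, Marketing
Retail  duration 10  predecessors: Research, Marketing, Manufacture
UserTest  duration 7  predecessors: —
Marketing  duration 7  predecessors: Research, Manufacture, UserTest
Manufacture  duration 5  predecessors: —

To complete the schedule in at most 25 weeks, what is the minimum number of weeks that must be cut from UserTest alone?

1

Current finish: 26 weeks; target: 25.
UserTest is on every critical path, so each week cut from UserTest cuts the finish by one (this holds down to a finish of 25).
Need 26 − 25 = 1 week off UserTest → UserTest becomes 6 weeks, finish becomes 25.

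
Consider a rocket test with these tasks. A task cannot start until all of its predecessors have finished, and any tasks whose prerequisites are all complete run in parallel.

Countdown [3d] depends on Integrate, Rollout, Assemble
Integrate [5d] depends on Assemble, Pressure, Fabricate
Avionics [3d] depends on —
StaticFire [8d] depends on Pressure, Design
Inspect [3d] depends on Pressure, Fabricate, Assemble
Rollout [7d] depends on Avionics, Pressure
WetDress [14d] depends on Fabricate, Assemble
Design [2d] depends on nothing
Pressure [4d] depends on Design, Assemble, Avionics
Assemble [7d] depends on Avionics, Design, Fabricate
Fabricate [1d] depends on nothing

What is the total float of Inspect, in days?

7

Avionics→Assemble→Pressure→Rollout→Countdown = 3+7+4+7+3 = 24 sets the makespan at 24 days.
Longest path through Inspect: 17 days (earliest finish 17, latest finish 24).
Slack of Inspect = 21 − 14 = 7 days.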